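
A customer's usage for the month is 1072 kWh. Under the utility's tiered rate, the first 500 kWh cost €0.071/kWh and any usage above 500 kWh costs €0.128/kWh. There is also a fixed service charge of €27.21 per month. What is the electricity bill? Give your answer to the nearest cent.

€135.93

First 500 kWh × €0.071 = €35.50
Remaining 572 kWh × €0.128 = €73.22
Energy charge = €108.72; + service €27.21 = €135.93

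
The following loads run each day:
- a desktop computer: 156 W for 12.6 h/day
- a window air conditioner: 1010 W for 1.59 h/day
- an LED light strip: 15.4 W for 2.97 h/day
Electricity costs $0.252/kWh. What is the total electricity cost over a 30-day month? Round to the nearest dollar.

$27

desktop computer: 156 W × 12.6 h × 30 d = 58,968 Wh = 58.97 kWh
window air conditioner: 1010 W × 1.59 h × 30 d = 48,177 Wh = 48.18 kWh
LED light strip: 15.4 W × 2.97 h × 30 d = 1,372 Wh = 1.372 kWh
Total energy = 58.97 + 48.18 + 1.372 = 108.5 kWh
Cost = 108.5 kWh × $0.252 = $27.35 ≈ $27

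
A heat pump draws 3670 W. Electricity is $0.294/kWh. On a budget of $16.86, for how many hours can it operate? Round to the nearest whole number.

Energy budget = $16.86 / $0.294 per kWh = 57.35 kWh = 57,347 Wh
Runtime = 57,347 Wh / 3670 W = 15.63 h

16 h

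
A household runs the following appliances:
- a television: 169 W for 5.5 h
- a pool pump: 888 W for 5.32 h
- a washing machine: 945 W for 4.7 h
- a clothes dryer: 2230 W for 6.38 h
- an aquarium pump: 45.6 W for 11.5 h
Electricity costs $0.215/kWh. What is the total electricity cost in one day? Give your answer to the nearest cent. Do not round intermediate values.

$5.34

television: 169 W × 5.5 h = 930 Wh = 0.9295 kWh
pool pump: 888 W × 5.32 h = 4,724 Wh = 4.724 kWh
washing machine: 945 W × 4.7 h = 4,442 Wh = 4.441 kWh
clothes dryer: 2230 W × 6.38 h = 14,227 Wh = 14.23 kWh
aquarium pump: 45.6 W × 11.5 h = 524 Wh = 0.5244 kWh
Total energy = 0.9295 + 4.724 + 4.441 + 14.23 + 0.5244 = 24.85 kWh
Cost = 24.85 kWh × $0.215 = $5.34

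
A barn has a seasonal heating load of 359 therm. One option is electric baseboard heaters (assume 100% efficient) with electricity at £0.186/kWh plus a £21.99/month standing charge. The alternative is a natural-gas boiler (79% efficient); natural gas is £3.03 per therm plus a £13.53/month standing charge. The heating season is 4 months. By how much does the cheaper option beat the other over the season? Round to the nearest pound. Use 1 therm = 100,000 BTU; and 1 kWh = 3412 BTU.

Heat load = 359 therm × 100,000 = 35,900,000 BTU
Gas: input = 35,900,000 / 0.79 = 45,443,038 BTU = 454.4 therm → 454.4 × £3.03 = £1,376.92; + 4 × £13.53 standing = £1,431.04
Electric: 35,900,000 BTU / 3412 = 10,520 kWh → × £0.186 = £1,957.03; + 4 × £21.99 standing = £2,044.99
Difference = |£1,431.04 − £2,044.99| = £613.95 ≈ £614

£614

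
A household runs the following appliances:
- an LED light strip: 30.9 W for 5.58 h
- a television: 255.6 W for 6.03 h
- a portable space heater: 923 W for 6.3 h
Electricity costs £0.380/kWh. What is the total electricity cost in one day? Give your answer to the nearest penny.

£2.86

LED light strip: 30.9 W × 5.58 h = 172 Wh = 0.1724 kWh
television: 255.6 W × 6.03 h = 1,541 Wh = 1.541 kWh
portable space heater: 923 W × 6.3 h = 5,815 Wh = 5.815 kWh
Total energy = 0.1724 + 1.541 + 5.815 = 7.529 kWh
Cost = 7.529 kWh × £0.380 = £2.86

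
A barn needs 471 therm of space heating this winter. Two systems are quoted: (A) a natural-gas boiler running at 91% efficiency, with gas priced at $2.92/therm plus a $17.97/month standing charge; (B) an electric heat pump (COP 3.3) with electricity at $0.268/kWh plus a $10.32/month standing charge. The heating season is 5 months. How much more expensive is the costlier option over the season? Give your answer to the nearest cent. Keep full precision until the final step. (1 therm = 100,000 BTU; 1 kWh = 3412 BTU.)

$428.52

Heat load = 471 therm × 100,000 = 47,100,000 BTU
Gas: input = 47,100,000 / 0.91 = 51,758,242 BTU = 517.6 therm → 517.6 × $2.92 = $1,511.34; + 5 × $17.97 standing = $1,601.19
Heat pump: 47,100,000 BTU / 3412 = 13,800 kWh heat; / 3.3 = 4,183 kWh in → × $0.268 = $1,121.07; + 5 × $10.32 standing = $1,172.67
Difference = |$1,601.19 − $1,172.67| = $428.52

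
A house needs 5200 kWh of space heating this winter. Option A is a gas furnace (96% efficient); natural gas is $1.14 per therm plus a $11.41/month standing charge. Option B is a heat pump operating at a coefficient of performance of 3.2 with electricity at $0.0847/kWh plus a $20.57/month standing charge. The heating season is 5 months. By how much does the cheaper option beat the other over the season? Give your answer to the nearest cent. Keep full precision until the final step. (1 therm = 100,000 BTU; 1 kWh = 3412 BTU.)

Heat load = 5200 kWh × 3412 = 17,742,400 BTU
Gas: input = 17,742,400 / 0.96 = 18,481,667 BTU = 184.8 therm → 184.8 × $1.14 = $210.69; + 5 × $11.41 standing = $267.74
Heat pump: 17,742,400 BTU / 3412 = 5,200 kWh heat; / 3.2 = 1,625 kWh in → × $0.0847 = $137.64; + 5 × $20.57 standing = $240.49
Difference = |$267.74 − $240.49| = $27.25

$27.25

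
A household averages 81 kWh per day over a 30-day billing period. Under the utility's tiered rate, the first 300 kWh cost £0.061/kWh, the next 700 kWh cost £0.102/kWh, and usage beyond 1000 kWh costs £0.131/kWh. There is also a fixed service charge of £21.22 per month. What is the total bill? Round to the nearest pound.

Usage = 81 kWh/day × 30 days = 2430 kWh
First 300 kWh × £0.061 = £18.30
Next 700 kWh × £0.102 = £71.40
Remaining 1430 kWh × £0.131 = £187.33
Energy charge = £277.03; + service £21.22 = £298.25 ≈ £298

£298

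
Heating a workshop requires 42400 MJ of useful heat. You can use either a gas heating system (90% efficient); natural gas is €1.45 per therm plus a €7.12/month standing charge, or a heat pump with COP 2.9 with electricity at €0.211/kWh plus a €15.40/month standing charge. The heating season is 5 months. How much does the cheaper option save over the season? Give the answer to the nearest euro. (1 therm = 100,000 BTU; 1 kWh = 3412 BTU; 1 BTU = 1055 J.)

€251

Heat load = 42400 MJ = 42,400,000,000 J / 1055 = 40,189,573 BTU
Gas: input = 40,189,573 / 0.90 = 44,655,082 BTU = 446.6 therm → 446.6 × €1.45 = €647.50; + 5 × €7.12 standing = €683.10
Heat pump: 40,189,573 BTU / 3412 = 11,780 kWh heat; / 2.9 = 4,062 kWh in → × €0.211 = €857.02; + 5 × €15.40 standing = €934.02
Difference = |€683.10 − €934.02| = €250.92 ≈ €251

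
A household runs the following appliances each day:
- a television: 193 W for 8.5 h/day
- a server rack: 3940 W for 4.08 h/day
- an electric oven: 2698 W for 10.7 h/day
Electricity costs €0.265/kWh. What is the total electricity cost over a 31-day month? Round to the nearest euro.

€383

television: 193 W × 8.5 h × 31 d = 50,856 Wh = 50.86 kWh
server rack: 3940 W × 4.08 h × 31 d = 498,331 Wh = 498.3 kWh
electric oven: 2698 W × 10.7 h × 31 d = 894,927 Wh = 894.9 kWh
Total energy = 50.86 + 498.3 + 894.9 = 1,444 kWh
Cost = 1,444 kWh × €0.265 = €382.69 ≈ €383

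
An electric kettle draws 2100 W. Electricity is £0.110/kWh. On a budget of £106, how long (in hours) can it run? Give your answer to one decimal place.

458.9 h

Energy budget = £106 / £0.110 per kWh = 963.6 kWh = 963,636 Wh
Runtime = 963,636 Wh / 2100 W = 458.9 h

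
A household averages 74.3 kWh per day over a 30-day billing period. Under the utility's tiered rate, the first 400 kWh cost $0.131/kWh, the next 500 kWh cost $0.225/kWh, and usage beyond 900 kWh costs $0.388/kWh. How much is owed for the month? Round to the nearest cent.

Usage = 74.3 kWh/day × 30 days = 2229 kWh
First 400 kWh × $0.131 = $52.40
Next 500 kWh × $0.225 = $112.50
Remaining 1329 kWh × $0.388 = $515.65
Total = $680.55

$680.55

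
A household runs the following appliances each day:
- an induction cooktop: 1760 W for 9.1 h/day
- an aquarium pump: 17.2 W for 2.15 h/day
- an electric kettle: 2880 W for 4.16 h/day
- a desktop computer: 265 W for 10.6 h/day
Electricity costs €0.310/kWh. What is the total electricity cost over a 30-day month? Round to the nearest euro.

€287

induction cooktop: 1760 W × 9.1 h × 30 d = 480,480 Wh = 480.5 kWh
aquarium pump: 17.2 W × 2.15 h × 30 d = 1,109 Wh = 1.109 kWh
electric kettle: 2880 W × 4.16 h × 30 d = 359,424 Wh = 359.4 kWh
desktop computer: 265 W × 10.6 h × 30 d = 84,270 Wh = 84.27 kWh
Total energy = 480.5 + 1.109 + 359.4 + 84.27 = 925.3 kWh
Cost = 925.3 kWh × €0.310 = €286.84 ≈ €287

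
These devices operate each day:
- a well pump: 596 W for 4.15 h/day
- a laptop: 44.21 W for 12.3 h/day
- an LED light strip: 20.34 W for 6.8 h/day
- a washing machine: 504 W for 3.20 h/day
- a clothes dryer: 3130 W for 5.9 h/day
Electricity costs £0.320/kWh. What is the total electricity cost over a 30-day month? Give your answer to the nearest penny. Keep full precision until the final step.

£223.06

well pump: 596 W × 4.15 h × 30 d = 74,202 Wh = 74.2 kWh
laptop: 44.21 W × 12.3 h × 30 d = 16,313 Wh = 16.31 kWh
LED light strip: 20.34 W × 6.8 h × 30 d = 4,149 Wh = 4.149 kWh
washing machine: 504 W × 3.20 h × 30 d = 48,384 Wh = 48.38 kWh
clothes dryer: 3130 W × 5.9 h × 30 d = 554,010 Wh = 554 kWh
Total energy = 74.2 + 16.31 + 4.149 + 48.38 + 554 = 697.1 kWh
Cost = 697.1 kWh × £0.320 = £223.06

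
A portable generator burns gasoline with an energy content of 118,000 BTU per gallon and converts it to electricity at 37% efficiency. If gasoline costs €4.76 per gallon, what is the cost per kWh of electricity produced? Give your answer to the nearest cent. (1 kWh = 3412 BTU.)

Electrical output per gallon = 118,000 BTU × 0.37 / 3412 BTU/kWh = 12.8 kWh
Cost per kWh = €4.76 / 12.8 kWh = €0.372

€0.37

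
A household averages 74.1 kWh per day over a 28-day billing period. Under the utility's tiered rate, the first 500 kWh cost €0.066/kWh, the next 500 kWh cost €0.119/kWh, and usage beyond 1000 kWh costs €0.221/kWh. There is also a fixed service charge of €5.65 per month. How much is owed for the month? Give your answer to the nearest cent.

€335.68

Usage = 74.1 kWh/day × 28 days = 2074.8 kWh
First 500 kWh × €0.066 = €33.00
Next 500 kWh × €0.119 = €59.50
Remaining 1074.8 kWh × €0.221 = €237.53
Energy charge = €330.03; + service €5.65 = €335.68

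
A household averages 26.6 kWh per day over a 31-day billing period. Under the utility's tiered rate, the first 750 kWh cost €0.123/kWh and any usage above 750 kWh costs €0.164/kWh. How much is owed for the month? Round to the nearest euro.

Usage = 26.6 kWh/day × 31 days = 824.6 kWh
First 750 kWh × €0.123 = €92.25
Remaining 74.6 kWh × €0.164 = €12.23
Total = €104.48 ≈ €104

€104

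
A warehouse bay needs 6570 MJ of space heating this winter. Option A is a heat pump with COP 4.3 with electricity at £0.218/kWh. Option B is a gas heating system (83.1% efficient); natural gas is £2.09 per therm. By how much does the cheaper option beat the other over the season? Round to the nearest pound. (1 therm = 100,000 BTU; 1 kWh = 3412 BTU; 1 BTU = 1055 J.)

Heat load = 6570 MJ = 6,570,000,000 J / 1055 = 6,227,488 BTU
Gas: input = 6,227,488 / 0.831 = 7,493,969 BTU = 74.94 therm → 74.94 × £2.09 = £156.62
Heat pump: 6,227,488 BTU / 3412 = 1,825 kWh heat; / 4.3 = 424.5 kWh in → × £0.218 = £92.53
Difference = |£156.62 − £92.53| = £64.09 ≈ £64

£64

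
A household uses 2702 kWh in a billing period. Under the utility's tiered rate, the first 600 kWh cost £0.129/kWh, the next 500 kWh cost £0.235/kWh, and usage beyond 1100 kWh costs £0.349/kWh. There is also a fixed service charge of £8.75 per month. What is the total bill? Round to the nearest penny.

£762.75

First 600 kWh × £0.129 = £77.40
Next 500 kWh × £0.235 = £117.50
Remaining 1602 kWh × £0.349 = £559.10
Energy charge = £754.00; + service £8.75 = £762.75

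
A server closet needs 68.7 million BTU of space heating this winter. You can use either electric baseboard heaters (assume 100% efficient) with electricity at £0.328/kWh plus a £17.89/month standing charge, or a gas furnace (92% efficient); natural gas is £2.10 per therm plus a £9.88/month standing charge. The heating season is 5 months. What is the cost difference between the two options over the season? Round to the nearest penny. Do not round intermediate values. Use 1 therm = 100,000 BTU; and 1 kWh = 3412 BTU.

£5076.12

Heat load = 68.7 × 10⁶ BTU = 68,700,000 BTU
Gas: input = 68,700,000 / 0.920 = 74,673,913 BTU = 746.7 therm → 746.7 × £2.10 = £1,568.15; + 5 × £9.88 standing = £1,617.55
Electric: 68,700,000 BTU / 3412 = 20,130 kWh → × £0.328 = £6,604.22; + 5 × £17.89 standing = £6,693.67
Difference = |£1,617.55 − £6,693.67| = £5,076.12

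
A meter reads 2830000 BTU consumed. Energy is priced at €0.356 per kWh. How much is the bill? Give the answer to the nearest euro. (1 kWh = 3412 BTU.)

2830000 BTU × (0.00029308 kWh/BTU) = 829.4 kWh
Cost = 829.4 kWh × €0.356/kWh = €295.28 ≈ €295

€295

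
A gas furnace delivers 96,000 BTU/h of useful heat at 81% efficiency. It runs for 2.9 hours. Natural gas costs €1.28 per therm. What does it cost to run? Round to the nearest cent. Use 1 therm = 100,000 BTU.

Heat delivered = 96,000 BTU/h × 2.9 h = 278,400 BTU
Gas input = 278,400 / 0.81 = 343,704 BTU
= 343,704 / 100,000 = 3.437 therm
Cost = 3.437 × €1.28/therm = €4.40

€4.40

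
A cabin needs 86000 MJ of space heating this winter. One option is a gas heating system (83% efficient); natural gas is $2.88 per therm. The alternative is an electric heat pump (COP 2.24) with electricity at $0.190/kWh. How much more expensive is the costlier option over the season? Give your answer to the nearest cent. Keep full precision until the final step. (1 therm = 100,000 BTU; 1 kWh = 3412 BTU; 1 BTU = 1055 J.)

Heat load = 86000 MJ = 86,000,000,000 J / 1055 = 81,516,588 BTU
Gas: input = 81,516,588 / 0.830 = 98,212,756 BTU = 982.1 therm → 982.1 × $2.88 = $2,828.53
Heat pump: 81,516,588 BTU / 3412 = 23,890 kWh heat; / 2.24 = 10,670 kWh in → × $0.190 = $2,026.48
Difference = |$2,828.53 − $2,026.48| = $802.05

$802.05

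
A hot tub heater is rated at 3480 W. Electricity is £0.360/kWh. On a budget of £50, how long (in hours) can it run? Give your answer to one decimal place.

39.9 h

Energy budget = £50 / £0.360 per kWh = 138.9 kWh = 138,889 Wh
Runtime = 138,889 Wh / 3480 W = 39.91 h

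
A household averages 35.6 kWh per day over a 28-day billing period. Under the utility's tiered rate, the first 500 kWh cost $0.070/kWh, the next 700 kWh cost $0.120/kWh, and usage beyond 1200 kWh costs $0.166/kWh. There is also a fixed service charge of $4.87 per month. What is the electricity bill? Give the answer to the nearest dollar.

$99

Usage = 35.6 kWh/day × 28 days = 996.8 kWh
First 500 kWh × $0.070 = $35.00
Next 496.8 kWh × $0.120 = $59.62
Remaining tier: 0 kWh (not reached)
Energy charge = $94.62; + service $4.87 = $99.49 ≈ $99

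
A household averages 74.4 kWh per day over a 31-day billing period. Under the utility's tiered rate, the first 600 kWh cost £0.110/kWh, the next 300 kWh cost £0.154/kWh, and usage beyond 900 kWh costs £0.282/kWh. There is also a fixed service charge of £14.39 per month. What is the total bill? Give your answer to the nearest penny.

£523.19

Usage = 74.4 kWh/day × 31 days = 2306.4 kWh
First 600 kWh × £0.110 = £66.00
Next 300 kWh × £0.154 = £46.20
Remaining 1406.4 kWh × £0.282 = £396.60
Energy charge = £508.80; + service £14.39 = £523.19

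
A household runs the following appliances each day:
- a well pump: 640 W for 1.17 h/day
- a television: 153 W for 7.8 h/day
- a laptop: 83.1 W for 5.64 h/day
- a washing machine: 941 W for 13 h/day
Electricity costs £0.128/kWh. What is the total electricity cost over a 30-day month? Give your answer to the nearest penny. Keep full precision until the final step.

£56.23

well pump: 640 W × 1.17 h × 30 d = 22,464 Wh = 22.46 kWh
television: 153 W × 7.8 h × 30 d = 35,802 Wh = 35.8 kWh
laptop: 83.1 W × 5.64 h × 30 d = 14,061 Wh = 14.06 kWh
washing machine: 941 W × 13 h × 30 d = 366,990 Wh = 367 kWh
Total energy = 22.46 + 35.8 + 14.06 + 367 = 439.3 kWh
Cost = 439.3 kWh × £0.128 = £56.23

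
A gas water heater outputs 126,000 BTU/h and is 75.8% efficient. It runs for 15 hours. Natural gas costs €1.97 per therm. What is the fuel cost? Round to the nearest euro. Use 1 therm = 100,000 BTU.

€49

Heat delivered = 126,000 BTU/h × 15 h = 1,890,000 BTU
Gas input = 1,890,000 / 0.758 = 2,493,404 BTU
= 2,493,404 / 100,000 = 24.93 therm
Cost = 24.93 × €1.97/therm = €49.12 ≈ €49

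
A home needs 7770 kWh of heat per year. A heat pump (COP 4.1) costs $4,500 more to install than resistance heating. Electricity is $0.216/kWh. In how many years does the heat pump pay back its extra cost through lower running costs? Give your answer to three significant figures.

Resistance: 7770 kWh × $0.216 = $1,678.32/yr
Heat pump: 7770 / 4.1 = 1895 kWh in → × $0.216 = $409.35/yr
Annual savings = $1,268.97
Payback = $4,500 / $1,268.97 = 3.55 years

3.55 years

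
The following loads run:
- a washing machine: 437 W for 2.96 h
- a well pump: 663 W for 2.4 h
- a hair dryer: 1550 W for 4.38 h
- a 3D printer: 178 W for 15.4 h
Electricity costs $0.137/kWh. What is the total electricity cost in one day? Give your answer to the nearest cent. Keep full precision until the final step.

$1.70

washing machine: 437 W × 2.96 h = 1,294 Wh = 1.294 kWh
well pump: 663 W × 2.4 h = 1,591 Wh = 1.591 kWh
hair dryer: 1550 W × 4.38 h = 6,789 Wh = 6.789 kWh
3D printer: 178 W × 15.4 h = 2,741 Wh = 2.741 kWh
Total energy = 1.294 + 1.591 + 6.789 + 2.741 = 12.41 kWh
Cost = 12.41 kWh × $0.137 = $1.70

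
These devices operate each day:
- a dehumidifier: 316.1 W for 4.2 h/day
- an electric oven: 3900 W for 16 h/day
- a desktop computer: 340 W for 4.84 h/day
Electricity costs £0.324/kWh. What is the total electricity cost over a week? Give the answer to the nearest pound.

£148

dehumidifier: 316.1 W × 4.2 h × 7 d = 9,293 Wh = 9.293 kWh
electric oven: 3900 W × 16 h × 7 d = 436,800 Wh = 436.8 kWh
desktop computer: 340 W × 4.84 h × 7 d = 11,519 Wh = 11.52 kWh
Total energy = 9.293 + 436.8 + 11.52 = 457.6 kWh
Cost = 457.6 kWh × £0.324 = £148.27 ≈ £148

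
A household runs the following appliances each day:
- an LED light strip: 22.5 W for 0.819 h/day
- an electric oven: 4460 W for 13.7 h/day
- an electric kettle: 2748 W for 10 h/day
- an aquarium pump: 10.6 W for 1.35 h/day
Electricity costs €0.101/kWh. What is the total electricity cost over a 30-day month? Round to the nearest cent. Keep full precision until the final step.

€268.50

LED light strip: 22.5 W × 0.819 h × 30 d = 553 Wh = 0.5528 kWh
electric oven: 4460 W × 13.7 h × 30 d = 1,833,060 Wh = 1,833 kWh
electric kettle: 2748 W × 10 h × 30 d = 824,400 Wh = 824.4 kWh
aquarium pump: 10.6 W × 1.35 h × 30 d = 429 Wh = 0.4293 kWh
Total energy = 0.5528 + 1,833 + 824.4 + 0.4293 = 2,658 kWh
Cost = 2,658 kWh × €0.101 = €268.50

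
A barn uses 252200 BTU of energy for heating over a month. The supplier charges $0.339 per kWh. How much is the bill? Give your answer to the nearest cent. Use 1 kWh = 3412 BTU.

$25.06

252200 BTU × (0.00029308 kWh/BTU) = 73.92 kWh
Cost = 73.92 kWh × $0.339/kWh = $25.06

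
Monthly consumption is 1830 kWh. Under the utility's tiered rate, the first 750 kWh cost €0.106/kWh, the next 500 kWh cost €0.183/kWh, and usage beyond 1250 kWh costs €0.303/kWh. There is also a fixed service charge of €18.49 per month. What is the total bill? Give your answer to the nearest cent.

First 750 kWh × €0.106 = €79.50
Next 500 kWh × €0.183 = €91.50
Remaining 580 kWh × €0.303 = €175.74
Energy charge = €346.74; + service €18.49 = €365.23

€365.23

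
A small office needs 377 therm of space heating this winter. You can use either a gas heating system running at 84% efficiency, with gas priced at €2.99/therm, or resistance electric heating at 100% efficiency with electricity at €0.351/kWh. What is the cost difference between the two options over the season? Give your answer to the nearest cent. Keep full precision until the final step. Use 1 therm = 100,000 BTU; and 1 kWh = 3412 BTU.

€2536.34

Heat load = 377 therm × 100,000 = 37,700,000 BTU
Gas: input = 37,700,000 / 0.84 = 44,880,952 BTU = 448.8 therm → 448.8 × €2.99 = €1,341.94
Electric: 37,700,000 BTU / 3412 = 11,050 kWh → × €0.351 = €3,878.28
Difference = |€1,341.94 − €3,878.28| = €2,536.34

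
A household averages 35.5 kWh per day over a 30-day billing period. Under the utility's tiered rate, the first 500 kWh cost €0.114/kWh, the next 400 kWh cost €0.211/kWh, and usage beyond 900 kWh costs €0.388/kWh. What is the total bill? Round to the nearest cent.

Usage = 35.5 kWh/day × 30 days = 1065 kWh
First 500 kWh × €0.114 = €57.00
Next 400 kWh × €0.211 = €84.40
Remaining 165 kWh × €0.388 = €64.02
Total = €205.42

€205.42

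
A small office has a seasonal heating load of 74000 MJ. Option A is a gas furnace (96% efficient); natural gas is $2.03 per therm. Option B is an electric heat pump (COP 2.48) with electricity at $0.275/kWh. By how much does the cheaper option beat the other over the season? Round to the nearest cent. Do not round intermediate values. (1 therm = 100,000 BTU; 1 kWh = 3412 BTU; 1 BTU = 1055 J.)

Heat load = 74000 MJ = 74,000,000,000 J / 1055 = 70,142,180 BTU
Gas: input = 70,142,180 / 0.96 = 73,064,771 BTU = 730.6 therm → 730.6 × $2.03 = $1,483.21
Heat pump: 70,142,180 BTU / 3412 = 20,560 kWh heat; / 2.48 = 8,289 kWh in → × $0.275 = $2,279.56
Difference = |$1,483.21 − $2,279.56| = $796.35

$796.35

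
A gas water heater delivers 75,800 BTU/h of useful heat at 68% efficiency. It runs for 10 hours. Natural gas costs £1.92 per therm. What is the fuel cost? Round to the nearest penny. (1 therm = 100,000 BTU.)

£21.40

Heat delivered = 75,800 BTU/h × 10 h = 758,000 BTU
Gas input = 758,000 / 0.68 = 1,114,706 BTU
= 1,114,706 / 100,000 = 11.15 therm
Cost = 11.15 × £1.92/therm = £21.40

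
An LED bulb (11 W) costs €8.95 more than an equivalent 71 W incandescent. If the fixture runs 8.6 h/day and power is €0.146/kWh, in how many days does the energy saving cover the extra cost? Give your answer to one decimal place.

Power saved = 71 − 11 = 60 W
Daily energy saved = 60 W × 8.6 h = 516 Wh = 0.516 kWh
Daily savings = 0.516 × €0.146 = €0.0753
Payback = €8.95 / €0.0753 per day = 118.8 days

118.8 days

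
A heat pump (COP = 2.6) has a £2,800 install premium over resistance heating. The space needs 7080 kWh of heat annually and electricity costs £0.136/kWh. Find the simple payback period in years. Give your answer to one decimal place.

4.7 years

Resistance: 7080 kWh × £0.136 = £962.88/yr
Heat pump: 7080 / 2.6 = 2723 kWh in → × £0.136 = £370.34/yr
Annual savings = £592.54
Payback = £2,800 / £592.54 = 4.73 years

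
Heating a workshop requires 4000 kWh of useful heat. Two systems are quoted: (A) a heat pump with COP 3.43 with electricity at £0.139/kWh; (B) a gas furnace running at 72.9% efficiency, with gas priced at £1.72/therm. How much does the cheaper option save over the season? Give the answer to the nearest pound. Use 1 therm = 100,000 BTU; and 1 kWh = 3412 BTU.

Heat load = 4000 kWh × 3412 = 13,648,000 BTU
Gas: input = 13,648,000 / 0.729 = 18,721,536 BTU = 187.2 therm → 187.2 × £1.72 = £322.01
Heat pump: 13,648,000 BTU / 3412 = 4,000 kWh heat; / 3.43 = 1,166 kWh in → × £0.139 = £162.10
Difference = |£322.01 − £162.10| = £159.91 ≈ £160

£160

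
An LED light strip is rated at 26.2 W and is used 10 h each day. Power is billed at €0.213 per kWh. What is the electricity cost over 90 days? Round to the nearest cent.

Energy = 26.2 W × 10 h/day × 90 days = 23,580 Wh = 23.58 kWh
Cost = 23.58 kWh × €0.213/kWh = €5.02

€5.02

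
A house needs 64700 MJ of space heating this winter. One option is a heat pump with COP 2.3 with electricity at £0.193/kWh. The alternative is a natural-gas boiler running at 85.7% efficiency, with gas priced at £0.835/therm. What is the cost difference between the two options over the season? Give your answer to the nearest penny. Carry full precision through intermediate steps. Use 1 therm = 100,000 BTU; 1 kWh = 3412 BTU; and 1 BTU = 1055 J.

Heat load = 64700 MJ = 64,700,000,000 J / 1055 = 61,327,014 BTU
Gas: input = 61,327,014 / 0.857 = 71,560,110 BTU = 715.6 therm → 715.6 × £0.835 = £597.53
Heat pump: 61,327,014 BTU / 3412 = 17,970 kWh heat; / 2.3 = 7,815 kWh in → × £0.193 = £1,508.25
Difference = |£597.53 − £1,508.25| = £910.72

£910.72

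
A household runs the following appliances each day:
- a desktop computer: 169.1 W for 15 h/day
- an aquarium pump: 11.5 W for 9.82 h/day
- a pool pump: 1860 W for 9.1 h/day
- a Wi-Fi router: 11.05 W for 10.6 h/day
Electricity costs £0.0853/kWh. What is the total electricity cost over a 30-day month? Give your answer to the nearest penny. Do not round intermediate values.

£50.39

desktop computer: 169.1 W × 15 h × 30 d = 76,095 Wh = 76.09 kWh
aquarium pump: 11.5 W × 9.82 h × 30 d = 3,388 Wh = 3.388 kWh
pool pump: 1860 W × 9.1 h × 30 d = 507,780 Wh = 507.8 kWh
Wi-Fi router: 11.05 W × 10.6 h × 30 d = 3,514 Wh = 3.514 kWh
Total energy = 76.09 + 3.388 + 507.8 + 3.514 = 590.8 kWh
Cost = 590.8 kWh × £0.0853 = £50.39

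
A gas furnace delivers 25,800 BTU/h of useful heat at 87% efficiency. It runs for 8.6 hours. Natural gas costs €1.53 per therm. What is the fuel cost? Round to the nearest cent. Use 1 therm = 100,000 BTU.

€3.90

Heat delivered = 25,800 BTU/h × 8.6 h = 221,880 BTU
Gas input = 221,880 / 0.87 = 255,034 BTU
= 255,034 / 100,000 = 2.55 therm
Cost = 2.55 × €1.53/therm = €3.90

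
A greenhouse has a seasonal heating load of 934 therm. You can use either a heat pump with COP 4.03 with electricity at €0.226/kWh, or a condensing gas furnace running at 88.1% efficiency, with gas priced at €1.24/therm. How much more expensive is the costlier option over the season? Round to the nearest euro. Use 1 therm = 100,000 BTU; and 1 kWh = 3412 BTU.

Heat load = 934 therm × 100,000 = 93,400,000 BTU
Gas: input = 93,400,000 / 0.881 = 106,015,891 BTU = 1,060 therm → 1,060 × €1.24 = €1,314.60
Heat pump: 93,400,000 BTU / 3412 = 27,370 kWh heat; / 4.03 = 6,793 kWh in → × €0.226 = €1,535.12
Difference = |€1,314.60 − €1,535.12| = €220.52 ≈ €221

€221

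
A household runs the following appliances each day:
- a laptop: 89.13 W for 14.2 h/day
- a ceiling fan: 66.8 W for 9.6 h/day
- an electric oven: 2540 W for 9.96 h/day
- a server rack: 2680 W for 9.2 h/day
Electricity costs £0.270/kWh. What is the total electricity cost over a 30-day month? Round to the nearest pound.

£420

laptop: 89.13 W × 14.2 h × 30 d = 37,969 Wh = 37.97 kWh
ceiling fan: 66.8 W × 9.6 h × 30 d = 19,238 Wh = 19.24 kWh
electric oven: 2540 W × 9.96 h × 30 d = 758,952 Wh = 759 kWh
server rack: 2680 W × 9.2 h × 30 d = 739,680 Wh = 739.7 kWh
Total energy = 37.97 + 19.24 + 759 + 739.7 = 1,556 kWh
Cost = 1,556 kWh × £0.270 = £420.08 ≈ £420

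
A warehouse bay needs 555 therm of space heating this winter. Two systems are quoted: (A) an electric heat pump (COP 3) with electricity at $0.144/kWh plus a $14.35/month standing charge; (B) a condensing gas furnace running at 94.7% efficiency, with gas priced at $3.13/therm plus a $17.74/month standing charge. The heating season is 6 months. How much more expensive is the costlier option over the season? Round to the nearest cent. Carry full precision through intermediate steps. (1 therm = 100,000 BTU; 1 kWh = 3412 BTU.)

$1073.94

Heat load = 555 therm × 100,000 = 55,500,000 BTU
Gas: input = 55,500,000 / 0.947 = 58,606,125 BTU = 586.1 therm → 586.1 × $3.13 = $1,834.37; + 6 × $17.74 standing = $1,940.81
Heat pump: 55,500,000 BTU / 3412 = 16,270 kWh heat; / 3 = 5,422 kWh in → × $0.144 = $780.77; + 6 × $14.35 standing = $866.87
Difference = |$1,940.81 − $866.87| = $1,073.94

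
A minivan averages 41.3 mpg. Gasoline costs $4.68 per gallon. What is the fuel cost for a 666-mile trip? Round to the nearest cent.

Fuel = 666 mi / 41.3 mpg = 16.13 gal
Cost = 16.13 gal × $4.68/gal = $75.47

$75.47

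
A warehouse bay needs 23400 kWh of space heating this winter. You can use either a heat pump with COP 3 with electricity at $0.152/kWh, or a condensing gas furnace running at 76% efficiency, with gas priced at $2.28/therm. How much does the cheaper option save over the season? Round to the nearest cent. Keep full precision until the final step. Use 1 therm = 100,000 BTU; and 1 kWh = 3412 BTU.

Heat load = 23400 kWh × 3412 = 79,840,800 BTU
Gas: input = 79,840,800 / 0.76 = 105,053,684 BTU = 1,051 therm → 1,051 × $2.28 = $2,395.22
Heat pump: 79,840,800 BTU / 3412 = 23,400 kWh heat; / 3 = 7,800 kWh in → × $0.152 = $1,185.60
Difference = |$2,395.22 − $1,185.60| = $1,209.62

$1209.62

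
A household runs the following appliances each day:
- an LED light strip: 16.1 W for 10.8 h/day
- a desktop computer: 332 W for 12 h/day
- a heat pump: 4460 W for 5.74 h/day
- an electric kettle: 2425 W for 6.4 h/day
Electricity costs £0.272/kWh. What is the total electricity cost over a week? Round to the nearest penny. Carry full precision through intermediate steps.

£86.21

LED light strip: 16.1 W × 10.8 h × 7 d = 1,217 Wh = 1.217 kWh
desktop computer: 332 W × 12 h × 7 d = 27,888 Wh = 27.89 kWh
heat pump: 4460 W × 5.74 h × 7 d = 179,203 Wh = 179.2 kWh
electric kettle: 2425 W × 6.4 h × 7 d = 108,640 Wh = 108.6 kWh
Total energy = 1.217 + 27.89 + 179.2 + 108.6 = 316.9 kWh
Cost = 316.9 kWh × £0.272 = £86.21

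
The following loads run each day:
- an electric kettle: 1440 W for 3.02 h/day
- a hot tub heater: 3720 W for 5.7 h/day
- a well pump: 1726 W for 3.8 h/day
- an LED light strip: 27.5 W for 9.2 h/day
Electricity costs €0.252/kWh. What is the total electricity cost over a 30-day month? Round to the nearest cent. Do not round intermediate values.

electric kettle: 1440 W × 3.02 h × 30 d = 130,464 Wh = 130.5 kWh
hot tub heater: 3720 W × 5.7 h × 30 d = 636,120 Wh = 636.1 kWh
well pump: 1726 W × 3.8 h × 30 d = 196,764 Wh = 196.8 kWh
LED light strip: 27.5 W × 9.2 h × 30 d = 7,590 Wh = 7.59 kWh
Total energy = 130.5 + 636.1 + 196.8 + 7.59 = 970.9 kWh
Cost = 970.9 kWh × €0.252 = €244.68

€244.68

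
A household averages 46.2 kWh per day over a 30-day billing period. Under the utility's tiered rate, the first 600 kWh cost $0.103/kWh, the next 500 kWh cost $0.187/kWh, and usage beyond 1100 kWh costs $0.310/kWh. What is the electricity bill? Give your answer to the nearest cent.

$243.96

Usage = 46.2 kWh/day × 30 days = 1386 kWh
First 600 kWh × $0.103 = $61.80
Next 500 kWh × $0.187 = $93.50
Remaining 286 kWh × $0.310 = $88.66
Total = $243.96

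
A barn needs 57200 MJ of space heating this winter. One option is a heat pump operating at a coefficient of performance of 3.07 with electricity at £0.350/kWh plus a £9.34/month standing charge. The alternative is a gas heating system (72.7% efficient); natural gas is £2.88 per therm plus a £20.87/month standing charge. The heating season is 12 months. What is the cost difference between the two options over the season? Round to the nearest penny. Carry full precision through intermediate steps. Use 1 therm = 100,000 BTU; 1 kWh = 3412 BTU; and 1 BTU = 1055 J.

Heat load = 57200 MJ = 57,200,000,000 J / 1055 = 54,218,009 BTU
Gas: input = 54,218,009 / 0.727 = 74,577,730 BTU = 745.8 therm → 745.8 × £2.88 = £2,147.84; + 12 × £20.87 standing = £2,398.28
Heat pump: 54,218,009 BTU / 3412 = 15,890 kWh heat; / 3.07 = 5,176 kWh in → × £0.350 = £1,811.61; + 12 × £9.34 standing = £1,923.69
Difference = |£2,398.28 − £1,923.69| = £474.59

£474.59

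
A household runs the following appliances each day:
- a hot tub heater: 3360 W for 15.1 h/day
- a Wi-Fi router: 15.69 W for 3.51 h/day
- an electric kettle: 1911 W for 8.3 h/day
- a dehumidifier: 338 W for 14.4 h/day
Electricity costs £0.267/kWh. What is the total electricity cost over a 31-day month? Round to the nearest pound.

£592

hot tub heater: 3360 W × 15.1 h × 31 d = 1,572,816 Wh = 1,573 kWh
Wi-Fi router: 15.69 W × 3.51 h × 31 d = 1,707 Wh = 1.707 kWh
electric kettle: 1911 W × 8.3 h × 31 d = 491,700 Wh = 491.7 kWh
dehumidifier: 338 W × 14.4 h × 31 d = 150,883 Wh = 150.9 kWh
Total energy = 1,573 + 1.707 + 491.7 + 150.9 = 2,217 kWh
Cost = 2,217 kWh × £0.267 = £591.97 ≈ £592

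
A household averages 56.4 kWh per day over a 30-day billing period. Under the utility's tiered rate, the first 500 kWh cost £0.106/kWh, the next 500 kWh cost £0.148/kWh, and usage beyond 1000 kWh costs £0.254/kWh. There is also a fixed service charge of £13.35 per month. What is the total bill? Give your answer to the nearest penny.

£316.12

Usage = 56.4 kWh/day × 30 days = 1692 kWh
First 500 kWh × £0.106 = £53.00
Next 500 kWh × £0.148 = £74.00
Remaining 692 kWh × £0.254 = £175.77
Energy charge = £302.77; + service £13.35 = £316.12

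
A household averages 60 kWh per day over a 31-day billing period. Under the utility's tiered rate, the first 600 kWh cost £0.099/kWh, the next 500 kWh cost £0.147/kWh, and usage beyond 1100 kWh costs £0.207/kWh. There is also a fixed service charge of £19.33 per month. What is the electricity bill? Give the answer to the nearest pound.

£310

Usage = 60 kWh/day × 31 days = 1860 kWh
First 600 kWh × £0.099 = £59.40
Next 500 kWh × £0.147 = £73.50
Remaining 760 kWh × £0.207 = £157.32
Energy charge = £290.22; + service £19.33 = £309.55 ≈ £310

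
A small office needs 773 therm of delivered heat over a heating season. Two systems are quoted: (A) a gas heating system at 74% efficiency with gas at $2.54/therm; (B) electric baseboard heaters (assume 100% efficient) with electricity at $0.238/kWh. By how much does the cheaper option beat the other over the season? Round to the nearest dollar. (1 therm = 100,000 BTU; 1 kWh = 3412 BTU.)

Heat load = 773 therm × 100,000 = 77,300,000 BTU
Gas: input = 77,300,000 / 0.74 = 104,459,459 BTU = 1,045 therm → 1,045 × $2.54 = $2,653.27
Electric: 77,300,000 BTU / 3412 = 22,660 kWh → × $0.238 = $5,391.97
Difference = |$2,653.27 − $5,391.97| = $2,738.70 ≈ $2739

$2739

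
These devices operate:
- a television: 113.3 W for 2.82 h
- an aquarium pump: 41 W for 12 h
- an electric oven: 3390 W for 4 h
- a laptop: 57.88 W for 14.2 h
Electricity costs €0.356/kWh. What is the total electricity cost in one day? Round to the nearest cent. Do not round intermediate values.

€5.41

television: 113.3 W × 2.82 h = 320 Wh = 0.3195 kWh
aquarium pump: 41 W × 12 h = 492 Wh = 0.492 kWh
electric oven: 3390 W × 4 h = 13,560 Wh = 13.56 kWh
laptop: 57.88 W × 14.2 h = 822 Wh = 0.8219 kWh
Total energy = 0.3195 + 0.492 + 13.56 + 0.8219 = 15.19 kWh
Cost = 15.19 kWh × €0.356 = €5.41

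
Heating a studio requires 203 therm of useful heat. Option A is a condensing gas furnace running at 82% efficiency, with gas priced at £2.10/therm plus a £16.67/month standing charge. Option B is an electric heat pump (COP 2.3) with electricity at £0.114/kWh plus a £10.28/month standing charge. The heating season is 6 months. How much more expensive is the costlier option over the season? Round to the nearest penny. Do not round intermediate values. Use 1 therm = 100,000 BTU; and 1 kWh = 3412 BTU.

Heat load = 203 therm × 100,000 = 20,300,000 BTU
Gas: input = 20,300,000 / 0.82 = 24,756,098 BTU = 247.6 therm → 247.6 × £2.10 = £519.88; + 6 × £16.67 standing = £619.90
Heat pump: 20,300,000 BTU / 3412 = 5,950 kWh heat; / 2.3 = 2,587 kWh in → × £0.114 = £294.89; + 6 × £10.28 standing = £356.57
Difference = |£619.90 − £356.57| = £263.33

£263.33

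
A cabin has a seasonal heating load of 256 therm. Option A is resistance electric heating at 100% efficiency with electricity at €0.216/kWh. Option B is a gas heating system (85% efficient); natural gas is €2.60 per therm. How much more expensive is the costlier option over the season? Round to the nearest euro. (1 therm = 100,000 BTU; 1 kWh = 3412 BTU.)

Heat load = 256 therm × 100,000 = 25,600,000 BTU
Gas: input = 25,600,000 / 0.85 = 30,117,647 BTU = 301.2 therm → 301.2 × €2.60 = €783.06
Electric: 25,600,000 BTU / 3412 = 7,503 kWh → × €0.216 = €1,620.63
Difference = |€783.06 − €1,620.63| = €837.57 ≈ €838

€838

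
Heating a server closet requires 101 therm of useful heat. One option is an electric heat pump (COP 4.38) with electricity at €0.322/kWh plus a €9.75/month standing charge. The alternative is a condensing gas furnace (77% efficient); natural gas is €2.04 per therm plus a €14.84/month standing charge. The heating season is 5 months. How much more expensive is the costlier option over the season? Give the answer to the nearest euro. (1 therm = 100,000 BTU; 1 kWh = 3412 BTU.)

Heat load = 101 therm × 100,000 = 10,100,000 BTU
Gas: input = 10,100,000 / 0.77 = 13,116,883 BTU = 131.2 therm → 131.2 × €2.04 = €267.58; + 5 × €14.84 standing = €341.78
Heat pump: 10,100,000 BTU / 3412 = 2,960 kWh heat; / 4.38 = 675.8 kWh in → × €0.322 = €217.62; + 5 × €9.75 standing = €266.37
Difference = |€341.78 − €266.37| = €75.42 ≈ €75

€75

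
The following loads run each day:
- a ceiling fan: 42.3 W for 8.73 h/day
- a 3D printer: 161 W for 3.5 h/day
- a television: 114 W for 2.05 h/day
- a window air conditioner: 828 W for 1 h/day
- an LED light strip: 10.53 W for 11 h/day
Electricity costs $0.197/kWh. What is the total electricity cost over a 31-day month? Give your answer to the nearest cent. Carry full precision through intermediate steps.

$12.89

ceiling fan: 42.3 W × 8.73 h × 31 d = 11,448 Wh = 11.45 kWh
3D printer: 161 W × 3.5 h × 31 d = 17,468 Wh = 17.47 kWh
television: 114 W × 2.05 h × 31 d = 7,245 Wh = 7.245 kWh
window air conditioner: 828 W × 1 h × 31 d = 25,668 Wh = 25.67 kWh
LED light strip: 10.53 W × 11 h × 31 d = 3,591 Wh = 3.591 kWh
Total energy = 11.45 + 17.47 + 7.245 + 25.67 + 3.591 = 65.42 kWh
Cost = 65.42 kWh × $0.197 = $12.89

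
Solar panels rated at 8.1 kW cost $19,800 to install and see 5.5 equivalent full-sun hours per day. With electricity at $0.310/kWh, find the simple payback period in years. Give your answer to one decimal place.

3.9 years

Daily generation = 8.1 kW × 5.5 h = 44.55 kWh
Annual generation = 44.55 × 365 = 16261 kWh
Annual savings = 16261 × $0.310 = $5,040.83
Payback = $19,800 / $5,040.83 = 3.93 years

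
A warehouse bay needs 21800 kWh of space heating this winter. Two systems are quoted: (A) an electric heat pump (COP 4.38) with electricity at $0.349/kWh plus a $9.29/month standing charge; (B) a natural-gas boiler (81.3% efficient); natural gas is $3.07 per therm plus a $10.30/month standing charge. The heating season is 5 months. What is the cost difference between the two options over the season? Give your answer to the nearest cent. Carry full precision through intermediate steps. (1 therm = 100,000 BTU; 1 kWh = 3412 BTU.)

$1076.77

Heat load = 21800 kWh × 3412 = 74,381,600 BTU
Gas: input = 74,381,600 / 0.813 = 91,490,283 BTU = 914.9 therm → 914.9 × $3.07 = $2,808.75; + 5 × $10.30 standing = $2,860.25
Heat pump: 74,381,600 BTU / 3412 = 21,800 kWh heat; / 4.38 = 4,977 kWh in → × $0.349 = $1,737.03; + 5 × $9.29 standing = $1,783.48
Difference = |$2,860.25 − $1,783.48| = $1,076.77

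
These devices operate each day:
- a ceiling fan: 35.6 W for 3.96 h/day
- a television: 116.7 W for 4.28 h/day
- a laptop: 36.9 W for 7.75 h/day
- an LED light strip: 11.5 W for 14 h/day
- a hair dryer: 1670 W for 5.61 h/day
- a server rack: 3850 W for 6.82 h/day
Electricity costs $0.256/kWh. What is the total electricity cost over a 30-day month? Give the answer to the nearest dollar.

$282

ceiling fan: 35.6 W × 3.96 h × 30 d = 4,229 Wh = 4.229 kWh
television: 116.7 W × 4.28 h × 30 d = 14,984 Wh = 14.98 kWh
laptop: 36.9 W × 7.75 h × 30 d = 8,579 Wh = 8.579 kWh
LED light strip: 11.5 W × 14 h × 30 d = 4,830 Wh = 4.83 kWh
hair dryer: 1670 W × 5.61 h × 30 d = 281,061 Wh = 281.1 kWh
server rack: 3850 W × 6.82 h × 30 d = 787,710 Wh = 787.7 kWh
Total energy = 4.229 + 14.98 + 8.579 + 4.83 + 281.1 + 787.7 = 1,101 kWh
Cost = 1,101 kWh × $0.256 = $281.96 ≈ $282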